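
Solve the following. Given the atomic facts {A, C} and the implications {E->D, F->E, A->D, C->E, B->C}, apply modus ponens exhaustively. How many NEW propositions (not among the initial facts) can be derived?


Initial facts: {A, C}
Apply modus ponens to closure:
  A and A->D  =>  D
  C and C->E  =>  E
Final known: {A, C, D, E}
New propositions: {D, E}
Count = 2

2


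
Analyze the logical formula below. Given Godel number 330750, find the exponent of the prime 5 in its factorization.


Factorize 330750 by dividing by 5 repeatedly.
Division steps: 5 divides 330750 exactly 3 time(s).
Exponent of 5 = 3

3


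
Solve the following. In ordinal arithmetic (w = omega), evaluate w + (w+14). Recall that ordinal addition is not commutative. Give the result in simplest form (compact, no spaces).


Compute w + (w+14).
Ordinal + is associative but NOT commutative; for finite n>0, n + w = w but w + n stays w+n.
w + (w+14) = (w+w) + 14 = w*2+14.
Result = w*2+14

w*2+14


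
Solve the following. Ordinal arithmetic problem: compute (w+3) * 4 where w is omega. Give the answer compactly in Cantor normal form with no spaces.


Compute (w+3) * 4.
Ordinal * is associative and left-distributive over +, but NOT commutative; for finite n>1, n*w = w but w*n stays w*n.
(w+3) * 4 = (w+3) repeated 4 times. Each intermediate +3 is absorbed by the following w; only the last survives: w*4+3.
Result = w*4+3

w*4+3


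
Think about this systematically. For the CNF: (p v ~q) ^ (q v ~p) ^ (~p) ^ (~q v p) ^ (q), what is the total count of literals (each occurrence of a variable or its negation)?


Counting literals in each clause:
Clause 1: 2 literal(s)
Clause 2: 2 literal(s)
Clause 3: 1 literal(s)
Clause 4: 2 literal(s)
Clause 5: 1 literal(s)
Total = 8

8


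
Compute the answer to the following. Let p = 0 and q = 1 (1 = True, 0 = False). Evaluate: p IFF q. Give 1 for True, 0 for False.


p = 0, q = 1
Operation: p IFF q
Evaluate: 0 IFF 1 = 0

0


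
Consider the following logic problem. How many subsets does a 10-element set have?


The power set of a set with n elements has 2^n elements.
|P(S)| = 2^10 = 1024

1024


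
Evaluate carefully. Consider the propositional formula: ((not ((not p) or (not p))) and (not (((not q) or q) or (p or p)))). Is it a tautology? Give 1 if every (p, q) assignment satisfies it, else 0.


Check all 4 assignments:
p=0, q=0: 0
p=0, q=1: 0
p=1, q=0: 0
p=1, q=1: 0
Satisfying count = 0/4.
Tautology iff count = 4: no.

0


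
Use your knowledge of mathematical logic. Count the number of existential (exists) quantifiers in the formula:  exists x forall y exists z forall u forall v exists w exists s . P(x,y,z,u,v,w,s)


Quantifier prefix: exists x forall y exists z forall u forall v exists w exists s
Mark each quantifier type:
  E U E U U E E
Universal count = 3, Existential count = 4
Asked for existential (exists) quantifiers: 4

4


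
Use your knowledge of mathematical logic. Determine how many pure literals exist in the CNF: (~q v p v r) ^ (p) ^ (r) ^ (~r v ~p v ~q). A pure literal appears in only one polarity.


Check each variable for pure literal status:
p: mixed (not pure)
q: pure negative
r: mixed (not pure)
Pure literal count = 1

1


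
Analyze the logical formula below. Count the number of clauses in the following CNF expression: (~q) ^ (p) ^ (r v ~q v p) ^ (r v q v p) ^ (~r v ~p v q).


A CNF formula is a conjunction of clauses.
Clauses are separated by ^.
Counting the conjuncts: 5 clauses.

5


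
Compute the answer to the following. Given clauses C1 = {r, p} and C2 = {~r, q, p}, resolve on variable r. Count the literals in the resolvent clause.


Remove r from C1 and ~r from C2.
C1 remainder: {p}
C2 remainder: {q, p}
Union (resolvent): {p, q}
Resolvent has 2 literal(s).

2


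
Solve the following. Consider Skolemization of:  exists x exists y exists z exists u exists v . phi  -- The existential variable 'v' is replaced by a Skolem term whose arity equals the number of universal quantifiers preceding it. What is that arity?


Quantifier prefix: exists x exists y exists z exists u exists v
'v' is existentially quantified at position 5.
No universal quantifiers precede it.
Skolem function arity = 0 (a Skolem constant)

0


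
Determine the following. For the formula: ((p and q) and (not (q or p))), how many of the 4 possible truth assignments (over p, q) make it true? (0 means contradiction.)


Check all 4 assignments:
p=0, q=0: 0
p=0, q=1: 0
p=1, q=0: 0
p=1, q=1: 0
Count of True = 0

0


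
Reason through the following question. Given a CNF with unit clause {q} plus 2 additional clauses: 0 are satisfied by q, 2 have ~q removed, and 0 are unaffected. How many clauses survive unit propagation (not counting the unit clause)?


Satisfied (removed): 0
Shortened (remain): 2
Unchanged (remain): 0
Remaining = 2 + 0 = 2

2


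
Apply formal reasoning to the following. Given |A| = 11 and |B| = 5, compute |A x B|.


The Cartesian product A x B contains all ordered pairs (a, b).
|A x B| = |A| * |B| = 11 * 5 = 55

55


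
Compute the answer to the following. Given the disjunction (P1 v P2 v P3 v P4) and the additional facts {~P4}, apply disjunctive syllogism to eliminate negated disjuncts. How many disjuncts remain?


Original disjuncts (4): P1, P2, P3, P4
Negated (eliminate): ~P4
Remaining disjuncts: P1, P2, P3
Count = 4 - 1 = 3

3


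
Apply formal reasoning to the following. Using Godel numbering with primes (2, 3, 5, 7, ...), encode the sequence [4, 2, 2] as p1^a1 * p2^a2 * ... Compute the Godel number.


Encode each element as an exponent of the corresponding prime:
  2^4 = 16
  3^2 = 9
  5^2 = 25
Product = 16 * 9 * 25 = 3600

3600


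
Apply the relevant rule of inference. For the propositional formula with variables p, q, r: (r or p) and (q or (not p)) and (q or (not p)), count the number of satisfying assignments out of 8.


Evaluate all 8 assignments for p, q, r:
p=0, q=0, r=0: 0
p=0, q=0, r=1: 1
p=0, q=1, r=0: 0
p=0, q=1, r=1: 1
p=1, q=0, r=0: 0
p=1, q=0, r=1: 0
p=1, q=1, r=0: 1
p=1, q=1, r=1: 1
Satisfying count = 4

4


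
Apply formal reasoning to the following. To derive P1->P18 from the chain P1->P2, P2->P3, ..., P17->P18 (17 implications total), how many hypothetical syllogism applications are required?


With 17 implications in a chain connecting 18 propositions:
P1->P2, P2->P3, ..., P17->P18
Steps needed = (number of implications) - 1 = 17 - 1 = 16

16


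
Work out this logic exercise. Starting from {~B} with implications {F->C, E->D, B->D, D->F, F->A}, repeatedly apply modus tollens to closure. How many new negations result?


Initial negated facts: {~B}
Apply modus tollens to closure:
  (no implication fires)
Final negated: {~B}
New negations: {(none)}
Count = 0

0


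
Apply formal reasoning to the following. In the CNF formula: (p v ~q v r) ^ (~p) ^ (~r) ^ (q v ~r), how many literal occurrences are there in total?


Counting literals in each clause:
Clause 1: 3 literal(s)
Clause 2: 1 literal(s)
Clause 3: 1 literal(s)
Clause 4: 2 literal(s)
Total = 7

7


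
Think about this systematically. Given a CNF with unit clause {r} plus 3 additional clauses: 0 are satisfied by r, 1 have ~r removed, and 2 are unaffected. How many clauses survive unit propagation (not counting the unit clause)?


Satisfied (removed): 0
Shortened (remain): 1
Unchanged (remain): 2
Remaining = 1 + 2 = 3

3


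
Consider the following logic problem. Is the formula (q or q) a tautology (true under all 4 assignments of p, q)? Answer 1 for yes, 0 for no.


Check all 4 assignments:
p=0, q=0: 0
p=0, q=1: 1
p=1, q=0: 0
p=1, q=1: 1
Satisfying count = 2/4.
Tautology iff count = 4: no.

0


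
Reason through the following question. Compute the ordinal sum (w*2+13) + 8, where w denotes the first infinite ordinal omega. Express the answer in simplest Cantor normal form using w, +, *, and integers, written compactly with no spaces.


Compute (w*2+13) + 8.
Ordinal + is associative but NOT commutative; for finite n>0, n + w = w but w + n stays w+n.
By associativity: (w*2+13) + 8 = w*2 + (13+8) = w*2+21.
Result = w*2+21

w*2+21


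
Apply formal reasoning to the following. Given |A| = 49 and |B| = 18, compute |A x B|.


The Cartesian product A x B contains all ordered pairs (a, b).
|A x B| = |A| * |B| = 49 * 18 = 882

882


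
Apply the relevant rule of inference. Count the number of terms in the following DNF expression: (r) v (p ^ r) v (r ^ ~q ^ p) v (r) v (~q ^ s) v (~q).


A DNF formula is a disjunction of terms (conjunctions).
Terms are separated by v.
Counting the disjuncts: 6 terms.

6


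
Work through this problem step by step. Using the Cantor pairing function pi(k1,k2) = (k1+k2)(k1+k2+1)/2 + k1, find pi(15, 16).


k1 + k2 = 31
(k1+k2)(k1+k2+1)/2 = 31 * 32 / 2 = 496
pi = 496 + 15 = 511

511


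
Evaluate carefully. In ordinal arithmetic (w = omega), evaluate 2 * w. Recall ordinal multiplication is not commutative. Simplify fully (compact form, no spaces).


Compute 2 * w.
Ordinal * is associative and left-distributive over +, but NOT commutative; for finite n>1, n*w = w but w*n stays w*n.
For finite n>0, n * w = sup{n*k : k<w} = w. So 2 * w = w.
Result = w

w


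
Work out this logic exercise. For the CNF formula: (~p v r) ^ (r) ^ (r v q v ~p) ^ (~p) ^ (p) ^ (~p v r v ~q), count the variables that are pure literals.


Check each variable for pure literal status:
p: mixed (not pure)
q: mixed (not pure)
r: pure positive
Pure literal count = 1

1


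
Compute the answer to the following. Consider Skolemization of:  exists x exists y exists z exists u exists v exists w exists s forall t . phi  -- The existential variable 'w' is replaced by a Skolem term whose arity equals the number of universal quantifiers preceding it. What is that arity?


Quantifier prefix: exists x exists y exists z exists u exists v exists w exists s forall t
'w' is existentially quantified at position 6.
No universal quantifiers precede it.
Skolem function arity = 0 (a Skolem constant)

0


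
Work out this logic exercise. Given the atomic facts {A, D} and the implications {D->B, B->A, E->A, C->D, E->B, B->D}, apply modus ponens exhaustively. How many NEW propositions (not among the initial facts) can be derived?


Initial facts: {A, D}
Apply modus ponens to closure:
  D and D->B  =>  B
Final known: {A, B, D}
New propositions: {B}
Count = 1

1


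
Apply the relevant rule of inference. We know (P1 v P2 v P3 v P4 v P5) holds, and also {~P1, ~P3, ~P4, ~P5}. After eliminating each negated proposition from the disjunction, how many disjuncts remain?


Original disjuncts (5): P1, P2, P3, P4, P5
Negated (eliminate): ~P1, ~P3, ~P4, ~P5
Remaining disjuncts: P2
Count = 5 - 4 = 1

1


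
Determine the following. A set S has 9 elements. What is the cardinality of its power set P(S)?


The power set of a set with n elements has 2^n elements.
|P(S)| = 2^9 = 512

512


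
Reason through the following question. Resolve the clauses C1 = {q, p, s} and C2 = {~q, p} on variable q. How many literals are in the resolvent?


Remove q from C1 and ~q from C2.
C1 remainder: {p, s}
C2 remainder: {p}
Union (resolvent): {p, s}
Resolvent has 2 literal(s).

2


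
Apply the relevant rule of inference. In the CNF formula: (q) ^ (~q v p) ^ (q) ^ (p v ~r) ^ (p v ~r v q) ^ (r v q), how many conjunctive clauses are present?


A CNF formula is a conjunction of clauses.
Clauses are separated by ^.
Counting the conjuncts: 6 clauses.

6


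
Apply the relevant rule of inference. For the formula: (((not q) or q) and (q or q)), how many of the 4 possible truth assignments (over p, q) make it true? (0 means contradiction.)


Check all 4 assignments:
p=0, q=0: 0
p=0, q=1: 1
p=1, q=0: 0
p=1, q=1: 1
Count of True = 2

2


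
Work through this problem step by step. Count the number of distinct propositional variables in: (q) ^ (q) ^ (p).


Identify each variable that appears in the formula.
Variables found: p, q
Count = 2

2


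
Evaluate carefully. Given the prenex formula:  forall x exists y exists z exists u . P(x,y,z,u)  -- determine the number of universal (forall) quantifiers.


Quantifier prefix: forall x exists y exists z exists u
Mark each quantifier type:
  U E E E
Universal count = 1, Existential count = 3
Asked for universal (forall) quantifiers: 1

1


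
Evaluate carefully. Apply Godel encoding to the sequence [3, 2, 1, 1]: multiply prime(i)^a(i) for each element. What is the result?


Encode each element as an exponent of the corresponding prime:
  2^3 = 8
  3^2 = 9
  5^1 = 5
  7^1 = 7
Product = 8 * 9 * 5 * 7 = 2520

2520


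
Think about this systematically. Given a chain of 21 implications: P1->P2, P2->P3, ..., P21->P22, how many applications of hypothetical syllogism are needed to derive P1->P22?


With 21 implications in a chain connecting 22 propositions:
P1->P2, P2->P3, ..., P21->P22
Steps needed = (number of implications) - 1 = 21 - 1 = 20

20


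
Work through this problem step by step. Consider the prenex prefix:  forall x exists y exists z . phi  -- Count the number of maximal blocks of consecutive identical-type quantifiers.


Quantifier-type sequence: A E E  (A=forall, E=exists)
Group into maximal same-type runs:
  Ax1 | Ex2
Number of blocks = 2

2


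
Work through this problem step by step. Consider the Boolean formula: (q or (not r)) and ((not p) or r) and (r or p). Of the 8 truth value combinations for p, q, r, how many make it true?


Evaluate all 8 assignments for p, q, r:
p=0, q=0, r=0: 0
p=0, q=0, r=1: 0
p=0, q=1, r=0: 0
p=0, q=1, r=1: 1
p=1, q=0, r=0: 0
p=1, q=0, r=1: 0
p=1, q=1, r=0: 0
p=1, q=1, r=1: 1
Satisfying count = 2

2


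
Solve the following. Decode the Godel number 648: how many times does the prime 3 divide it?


Factorize 648 by dividing by 3 repeatedly.
Division steps: 3 divides 648 exactly 4 time(s).
Exponent of 3 = 4

4


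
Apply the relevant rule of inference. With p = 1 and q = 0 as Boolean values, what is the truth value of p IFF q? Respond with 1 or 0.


p = 1, q = 0
Operation: p IFF q
Evaluate: 1 IFF 0 = 0

0


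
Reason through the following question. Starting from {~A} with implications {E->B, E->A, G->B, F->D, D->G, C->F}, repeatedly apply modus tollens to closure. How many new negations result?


Initial negated facts: {~A}
Apply modus tollens to closure:
  ~A and E->A  =>  ~E
Final negated: {~A, ~E}
New negations: {~E}
Count = 1

1


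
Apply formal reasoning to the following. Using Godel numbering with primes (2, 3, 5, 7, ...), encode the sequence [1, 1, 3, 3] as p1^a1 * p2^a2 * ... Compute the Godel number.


Encode each element as an exponent of the corresponding prime:
  2^1 = 2
  3^1 = 3
  5^3 = 125
  7^3 = 343
Product = 2 * 3 * 125 * 343 = 257250

257250


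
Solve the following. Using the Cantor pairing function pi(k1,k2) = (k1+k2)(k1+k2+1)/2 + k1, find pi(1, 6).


k1 + k2 = 7
(k1+k2)(k1+k2+1)/2 = 7 * 8 / 2 = 28
pi = 28 + 1 = 29

29


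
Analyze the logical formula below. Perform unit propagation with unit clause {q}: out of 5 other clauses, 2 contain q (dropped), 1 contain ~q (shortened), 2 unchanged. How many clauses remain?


Satisfied (removed): 2
Shortened (remain): 1
Unchanged (remain): 2
Remaining = 1 + 2 = 3

3


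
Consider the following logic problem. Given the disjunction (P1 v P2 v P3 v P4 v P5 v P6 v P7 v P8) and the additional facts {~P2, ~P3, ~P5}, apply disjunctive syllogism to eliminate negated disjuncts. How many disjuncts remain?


Original disjuncts (8): P1, P2, P3, P4, P5, P6, P7, P8
Negated (eliminate): ~P2, ~P3, ~P5
Remaining disjuncts: P1, P4, P6, P7, P8
Count = 8 - 3 = 5

5


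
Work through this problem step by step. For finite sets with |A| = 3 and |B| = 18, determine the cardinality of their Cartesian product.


The Cartesian product A x B contains all ordered pairs (a, b).
|A x B| = |A| * |B| = 3 * 18 = 54

54


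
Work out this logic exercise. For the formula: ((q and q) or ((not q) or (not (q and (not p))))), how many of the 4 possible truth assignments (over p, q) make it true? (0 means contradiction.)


Check all 4 assignments:
p=0, q=0: 1
p=0, q=1: 1
p=1, q=0: 1
p=1, q=1: 1
Count of True = 4

4


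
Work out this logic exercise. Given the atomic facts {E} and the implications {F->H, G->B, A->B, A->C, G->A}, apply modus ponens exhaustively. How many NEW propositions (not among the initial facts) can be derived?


Initial facts: {E}
Apply modus ponens to closure:
  (no implication fires)
Final known: {E}
New propositions: {(none)}
Count = 0

0


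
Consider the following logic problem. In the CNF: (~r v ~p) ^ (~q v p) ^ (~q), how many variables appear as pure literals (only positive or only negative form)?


Check each variable for pure literal status:
p: mixed (not pure)
q: pure negative
r: pure negative
Pure literal count = 2

2


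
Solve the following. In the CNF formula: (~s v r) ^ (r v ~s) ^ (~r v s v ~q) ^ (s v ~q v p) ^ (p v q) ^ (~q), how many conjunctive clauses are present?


A CNF formula is a conjunction of clauses.
Clauses are separated by ^.
Counting the conjuncts: 6 clauses.

6


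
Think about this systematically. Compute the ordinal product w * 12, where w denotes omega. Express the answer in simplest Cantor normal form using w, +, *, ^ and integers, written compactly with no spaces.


Compute w * 12.
Ordinal * is associative and left-distributive over +, but NOT commutative; for finite n>1, n*w = w but w*n stays w*n.
w * 12 means 12 copies of w concatenated: w*12.
Result = w*12

w*12


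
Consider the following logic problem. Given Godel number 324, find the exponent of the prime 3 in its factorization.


Factorize 324 by dividing by 3 repeatedly.
Division steps: 3 divides 324 exactly 4 time(s).
Exponent of 3 = 4

4


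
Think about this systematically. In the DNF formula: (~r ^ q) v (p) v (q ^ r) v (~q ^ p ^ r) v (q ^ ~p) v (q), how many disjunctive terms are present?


A DNF formula is a disjunction of terms (conjunctions).
Terms are separated by v.
Counting the disjuncts: 6 terms.

6


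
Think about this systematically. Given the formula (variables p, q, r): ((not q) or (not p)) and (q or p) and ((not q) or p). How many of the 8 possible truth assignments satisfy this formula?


Evaluate all 8 assignments for p, q, r:
p=0, q=0, r=0: 0
p=0, q=0, r=1: 0
p=0, q=1, r=0: 0
p=0, q=1, r=1: 0
p=1, q=0, r=0: 1
p=1, q=0, r=1: 1
p=1, q=1, r=0: 0
p=1, q=1, r=1: 0
Satisfying count = 2

2


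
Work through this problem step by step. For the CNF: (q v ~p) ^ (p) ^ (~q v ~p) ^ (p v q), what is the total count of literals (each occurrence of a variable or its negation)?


Counting literals in each clause:
Clause 1: 2 literal(s)
Clause 2: 1 literal(s)
Clause 3: 2 literal(s)
Clause 4: 2 literal(s)
Total = 7

7


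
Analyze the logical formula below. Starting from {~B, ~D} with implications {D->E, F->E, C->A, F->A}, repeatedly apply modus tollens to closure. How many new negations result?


Initial negated facts: {~B, ~D}
Apply modus tollens to closure:
  (no implication fires)
Final negated: {~B, ~D}
New negations: {(none)}
Count = 0

0


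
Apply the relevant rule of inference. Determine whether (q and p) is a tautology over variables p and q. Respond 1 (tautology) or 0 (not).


Check all 4 assignments:
p=0, q=0: 0
p=0, q=1: 0
p=1, q=0: 0
p=1, q=1: 1
Satisfying count = 1/4.
Tautology iff count = 4: no.

0


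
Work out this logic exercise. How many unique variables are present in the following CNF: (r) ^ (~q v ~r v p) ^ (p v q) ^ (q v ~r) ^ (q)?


Identify each variable that appears in the formula.
Variables found: p, q, r
Count = 3

3


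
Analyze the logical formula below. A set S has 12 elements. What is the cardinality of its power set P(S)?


The power set of a set with n elements has 2^n elements.
|P(S)| = 2^12 = 4096

4096


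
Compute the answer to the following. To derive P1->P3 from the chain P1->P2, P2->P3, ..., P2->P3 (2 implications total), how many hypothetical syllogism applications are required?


With 2 implications in a chain connecting 3 propositions:
P1->P2, P2->P3, ..., P2->P3
Steps needed = (number of implications) - 1 = 2 - 1 = 1

1


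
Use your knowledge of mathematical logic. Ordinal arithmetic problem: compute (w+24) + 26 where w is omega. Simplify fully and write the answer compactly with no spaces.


Compute (w+24) + 26.
Ordinal + is associative but NOT commutative; for finite n>0, n + w = w but w + n stays w+n.
By associativity: (w+24) + 26 = w + (24+26) = w+50.
Result = w+50

w+50


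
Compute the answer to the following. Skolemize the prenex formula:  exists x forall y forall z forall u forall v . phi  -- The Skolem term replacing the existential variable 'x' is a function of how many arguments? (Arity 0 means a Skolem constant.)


Quantifier prefix: exists x forall y forall z forall u forall v
'x' is existentially quantified at position 1.
No universal quantifiers precede it.
Skolem function arity = 0 (a Skolem constant)

0


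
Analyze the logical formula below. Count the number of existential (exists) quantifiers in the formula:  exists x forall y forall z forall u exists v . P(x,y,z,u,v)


Quantifier prefix: exists x forall y forall z forall u exists v
Mark each quantifier type:
  E U U U E
Universal count = 3, Existential count = 2
Asked for existential (exists) quantifiers: 2

2


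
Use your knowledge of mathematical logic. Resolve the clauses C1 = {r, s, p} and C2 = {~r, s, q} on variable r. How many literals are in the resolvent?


Remove r from C1 and ~r from C2.
C1 remainder: {s, p}
C2 remainder: {s, q}
Union (resolvent): {p, q, s}
Resolvent has 3 literal(s).

3


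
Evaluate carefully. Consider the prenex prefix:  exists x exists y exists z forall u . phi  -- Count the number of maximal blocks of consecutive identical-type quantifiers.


Quantifier-type sequence: E E E A  (A=forall, E=exists)
Group into maximal same-type runs:
  Ex3 | Ax1
Number of blocks = 2

2


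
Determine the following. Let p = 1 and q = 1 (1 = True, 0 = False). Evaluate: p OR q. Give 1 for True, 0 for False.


p = 1, q = 1
Operation: p OR q
Evaluate: 1 OR 1 = 1

1


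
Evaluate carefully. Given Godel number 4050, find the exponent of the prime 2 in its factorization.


Factorize 4050 by dividing by 2 repeatedly.
Division steps: 2 divides 4050 exactly 1 time(s).
Exponent of 2 = 1

1


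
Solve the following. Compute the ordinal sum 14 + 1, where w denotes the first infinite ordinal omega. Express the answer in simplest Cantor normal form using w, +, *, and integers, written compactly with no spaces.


Compute 14 + 1.
Ordinal + is associative but NOT commutative; for finite n>0, n + w = w but w + n stays w+n.
Both operands finite; ordinal + agrees with natural +: 14 + 1 = 15.
Result = 15

15


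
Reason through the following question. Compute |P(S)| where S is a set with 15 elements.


The power set of a set with n elements has 2^n elements.
|P(S)| = 2^15 = 32768

32768


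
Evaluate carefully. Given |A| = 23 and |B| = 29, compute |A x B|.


The Cartesian product A x B contains all ordered pairs (a, b).
|A x B| = |A| * |B| = 23 * 29 = 667

667


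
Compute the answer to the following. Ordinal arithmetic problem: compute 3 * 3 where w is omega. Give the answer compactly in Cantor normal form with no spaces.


Compute 3 * 3.
Ordinal * is associative and left-distributive over +, but NOT commutative; for finite n>1, n*w = w but w*n stays w*n.
Both finite; ordinal * agrees with natural *: 3 * 3 = 9.
Result = 9

9


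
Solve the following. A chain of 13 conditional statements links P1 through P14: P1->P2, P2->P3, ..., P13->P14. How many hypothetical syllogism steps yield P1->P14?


With 13 implications in a chain connecting 14 propositions:
P1->P2, P2->P3, ..., P13->P14
Steps needed = (number of implications) - 1 = 13 - 1 = 12

12


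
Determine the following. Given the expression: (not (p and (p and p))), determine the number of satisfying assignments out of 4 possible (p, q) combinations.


Check all 4 assignments:
p=0, q=0: 1
p=0, q=1: 1
p=1, q=0: 0
p=1, q=1: 0
Count of True = 2

2


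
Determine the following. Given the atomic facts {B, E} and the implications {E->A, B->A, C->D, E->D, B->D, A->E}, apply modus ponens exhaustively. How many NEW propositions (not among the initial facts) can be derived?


Initial facts: {B, E}
Apply modus ponens to closure:
  E and E->A  =>  A
  E and E->D  =>  D
Final known: {A, B, D, E}
New propositions: {A, D}
Count = 2

2


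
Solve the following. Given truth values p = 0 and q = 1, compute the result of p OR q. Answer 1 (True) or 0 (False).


p = 0, q = 1
Operation: p OR q
Evaluate: 0 OR 1 = 1

1


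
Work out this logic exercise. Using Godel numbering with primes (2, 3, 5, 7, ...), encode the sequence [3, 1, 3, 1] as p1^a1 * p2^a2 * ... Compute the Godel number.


Encode each element as an exponent of the corresponding prime:
  2^3 = 8
  3^1 = 3
  5^3 = 125
  7^1 = 7
Product = 8 * 3 * 125 * 7 = 21000

21000


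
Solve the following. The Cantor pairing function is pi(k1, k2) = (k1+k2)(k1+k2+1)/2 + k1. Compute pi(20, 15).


k1 + k2 = 35
(k1+k2)(k1+k2+1)/2 = 35 * 36 / 2 = 630
pi = 630 + 20 = 650

650


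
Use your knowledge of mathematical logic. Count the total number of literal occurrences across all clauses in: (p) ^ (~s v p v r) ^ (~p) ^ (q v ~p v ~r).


Counting literals in each clause:
Clause 1: 1 literal(s)
Clause 2: 3 literal(s)
Clause 3: 1 literal(s)
Clause 4: 3 literal(s)
Total = 8

8


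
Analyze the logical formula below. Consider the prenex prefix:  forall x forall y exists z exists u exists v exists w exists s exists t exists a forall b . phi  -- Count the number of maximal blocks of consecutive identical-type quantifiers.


Quantifier-type sequence: A A E E E E E E E A  (A=forall, E=exists)
Group into maximal same-type runs:
  Ax2 | Ex7 | Ax1
Number of blocks = 3

3


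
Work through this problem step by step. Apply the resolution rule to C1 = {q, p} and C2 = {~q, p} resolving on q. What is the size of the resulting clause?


Remove q from C1 and ~q from C2.
C1 remainder: {p}
C2 remainder: {p}
Union (resolvent): {p}
Resolvent has 1 literal(s).

1


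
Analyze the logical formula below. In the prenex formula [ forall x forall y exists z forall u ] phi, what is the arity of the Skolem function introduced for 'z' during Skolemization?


Quantifier prefix: forall x forall y exists z forall u
'z' is existentially quantified at position 3.
Universal variables preceding it: x, y
Skolem function arity = 2

2


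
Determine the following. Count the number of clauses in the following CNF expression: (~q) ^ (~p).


A CNF formula is a conjunction of clauses.
Clauses are separated by ^.
Counting the conjuncts: 2 clauses.

2


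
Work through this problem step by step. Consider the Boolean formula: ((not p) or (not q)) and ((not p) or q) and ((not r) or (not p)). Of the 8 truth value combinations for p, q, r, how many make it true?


Evaluate all 8 assignments for p, q, r:
p=0, q=0, r=0: 1
p=0, q=0, r=1: 1
p=0, q=1, r=0: 1
p=0, q=1, r=1: 1
p=1, q=0, r=0: 0
p=1, q=0, r=1: 0
p=1, q=1, r=0: 0
p=1, q=1, r=1: 0
Satisfying count = 4

4


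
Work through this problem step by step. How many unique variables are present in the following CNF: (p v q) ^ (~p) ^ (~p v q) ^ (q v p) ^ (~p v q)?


Identify each variable that appears in the formula.
Variables found: p, q
Count = 2

2


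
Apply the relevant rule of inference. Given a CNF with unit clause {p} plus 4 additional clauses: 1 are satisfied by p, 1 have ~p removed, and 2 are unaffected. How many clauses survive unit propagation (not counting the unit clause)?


Satisfied (removed): 1
Shortened (remain): 1
Unchanged (remain): 2
Remaining = 1 + 2 = 3

3


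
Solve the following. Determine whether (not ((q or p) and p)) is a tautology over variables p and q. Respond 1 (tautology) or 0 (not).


Check all 4 assignments:
p=0, q=0: 1
p=0, q=1: 1
p=1, q=0: 0
p=1, q=1: 0
Satisfying count = 2/4.
Tautology iff count = 4: no.

0


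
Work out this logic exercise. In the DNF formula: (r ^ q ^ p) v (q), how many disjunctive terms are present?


A DNF formula is a disjunction of terms (conjunctions).
Terms are separated by v.
Counting the disjuncts: 2 terms.

2


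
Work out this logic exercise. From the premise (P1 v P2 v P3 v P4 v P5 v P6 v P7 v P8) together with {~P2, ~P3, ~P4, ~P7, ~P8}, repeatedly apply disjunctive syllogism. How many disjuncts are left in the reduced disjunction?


Original disjuncts (8): P1, P2, P3, P4, P5, P6, P7, P8
Negated (eliminate): ~P2, ~P3, ~P4, ~P7, ~P8
Remaining disjuncts: P1, P5, P6
Count = 8 - 5 = 3

3


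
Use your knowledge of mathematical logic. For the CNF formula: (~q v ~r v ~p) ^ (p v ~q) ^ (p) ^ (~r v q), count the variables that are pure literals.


Check each variable for pure literal status:
p: mixed (not pure)
q: mixed (not pure)
r: pure negative
Pure literal count = 1

1


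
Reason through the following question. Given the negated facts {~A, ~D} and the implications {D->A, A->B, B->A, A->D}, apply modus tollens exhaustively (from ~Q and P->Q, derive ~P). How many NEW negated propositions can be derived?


Initial negated facts: {~A, ~D}
Apply modus tollens to closure:
  ~A and B->A  =>  ~B
Final negated: {~A, ~B, ~D}
New negations: {~B}
Count = 1

1


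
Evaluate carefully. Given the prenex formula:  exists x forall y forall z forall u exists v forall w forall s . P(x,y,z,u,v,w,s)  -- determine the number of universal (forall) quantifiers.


Quantifier prefix: exists x forall y forall z forall u exists v forall w forall s
Mark each quantifier type:
  E U U U E U U
Universal count = 5, Existential count = 2
Asked for universal (forall) quantifiers: 5

5


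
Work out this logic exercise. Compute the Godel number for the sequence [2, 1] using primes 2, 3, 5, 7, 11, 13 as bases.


Encode each element as an exponent of the corresponding prime:
  2^2 = 4
  3^1 = 3
Product = 4 * 3 = 12

12


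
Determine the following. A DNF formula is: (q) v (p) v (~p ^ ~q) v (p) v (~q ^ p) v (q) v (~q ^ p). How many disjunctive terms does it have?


A DNF formula is a disjunction of terms (conjunctions).
Terms are separated by v.
Counting the disjuncts: 7 terms.

7


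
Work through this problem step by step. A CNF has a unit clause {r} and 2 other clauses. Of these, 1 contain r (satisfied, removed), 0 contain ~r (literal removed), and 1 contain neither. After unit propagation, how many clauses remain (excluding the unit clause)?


Satisfied (removed): 1
Shortened (remain): 0
Unchanged (remain): 1
Remaining = 0 + 1 = 1

1


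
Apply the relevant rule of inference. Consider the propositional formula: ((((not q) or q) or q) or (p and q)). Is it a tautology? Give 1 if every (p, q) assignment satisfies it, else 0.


Check all 4 assignments:
p=0, q=0: 1
p=0, q=1: 1
p=1, q=0: 1
p=1, q=1: 1
Satisfying count = 4/4.
Tautology iff count = 4: yes.

1


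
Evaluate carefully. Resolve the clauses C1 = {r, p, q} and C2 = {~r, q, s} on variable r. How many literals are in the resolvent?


Remove r from C1 and ~r from C2.
C1 remainder: {p, q}
C2 remainder: {q, s}
Union (resolvent): {p, q, s}
Resolvent has 3 literal(s).

3


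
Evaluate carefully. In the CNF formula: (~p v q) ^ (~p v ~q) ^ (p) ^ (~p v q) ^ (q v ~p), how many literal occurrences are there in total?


Counting literals in each clause:
Clause 1: 2 literal(s)
Clause 2: 2 literal(s)
Clause 3: 1 literal(s)
Clause 4: 2 literal(s)
Clause 5: 2 literal(s)
Total = 9

9


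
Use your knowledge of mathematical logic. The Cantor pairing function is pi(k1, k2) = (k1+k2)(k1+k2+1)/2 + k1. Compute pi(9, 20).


k1 + k2 = 29
(k1+k2)(k1+k2+1)/2 = 29 * 30 / 2 = 435
pi = 435 + 9 = 444

444


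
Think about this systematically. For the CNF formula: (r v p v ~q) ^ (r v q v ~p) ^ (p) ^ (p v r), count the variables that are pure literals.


Check each variable for pure literal status:
p: mixed (not pure)
q: mixed (not pure)
r: pure positive
Pure literal count = 1

1


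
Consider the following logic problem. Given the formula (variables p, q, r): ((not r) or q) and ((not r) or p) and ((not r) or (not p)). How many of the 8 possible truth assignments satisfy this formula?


Evaluate all 8 assignments for p, q, r:
p=0, q=0, r=0: 1
p=0, q=0, r=1: 0
p=0, q=1, r=0: 1
p=0, q=1, r=1: 0
p=1, q=0, r=0: 1
p=1, q=0, r=1: 0
p=1, q=1, r=0: 1
p=1, q=1, r=1: 0
Satisfying count = 4

4


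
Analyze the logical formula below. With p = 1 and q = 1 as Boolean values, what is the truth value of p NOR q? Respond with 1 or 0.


p = 1, q = 1
Operation: p NOR q
Evaluate: 1 NOR 1 = 0

0


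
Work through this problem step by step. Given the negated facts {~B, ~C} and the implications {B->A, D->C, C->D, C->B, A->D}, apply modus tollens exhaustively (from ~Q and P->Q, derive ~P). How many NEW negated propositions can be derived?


Initial negated facts: {~B, ~C}
Apply modus tollens to closure:
  ~C and D->C  =>  ~D
  ~D and A->D  =>  ~A
Final negated: {~A, ~B, ~C, ~D}
New negations: {~A, ~D}
Count = 2

2


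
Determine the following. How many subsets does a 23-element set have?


The power set of a set with n elements has 2^n elements.
|P(S)| = 2^23 = 8388608

8388608


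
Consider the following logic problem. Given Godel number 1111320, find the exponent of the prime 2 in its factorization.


Factorize 1111320 by dividing by 2 repeatedly.
Division steps: 2 divides 1111320 exactly 3 time(s).
Exponent of 2 = 3

3


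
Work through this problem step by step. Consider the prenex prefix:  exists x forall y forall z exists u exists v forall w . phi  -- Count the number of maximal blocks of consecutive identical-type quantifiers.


Quantifier-type sequence: E A A E E A  (A=forall, E=exists)
Group into maximal same-type runs:
  Ex1 | Ax2 | Ex2 | Ax1
Number of blocks = 4

4


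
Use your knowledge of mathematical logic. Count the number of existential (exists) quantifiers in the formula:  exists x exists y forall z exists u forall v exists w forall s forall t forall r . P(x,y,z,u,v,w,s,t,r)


Quantifier prefix: exists x exists y forall z exists u forall v exists w forall s forall t forall r
Mark each quantifier type:
  E E U E U E U U U
Universal count = 5, Existential count = 4
Asked for existential (exists) quantifiers: 4

4


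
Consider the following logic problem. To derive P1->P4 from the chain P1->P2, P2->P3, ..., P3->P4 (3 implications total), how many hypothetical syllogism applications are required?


With 3 implications in a chain connecting 4 propositions:
P1->P2, P2->P3, ..., P3->P4
Steps needed = (number of implications) - 1 = 3 - 1 = 2

2


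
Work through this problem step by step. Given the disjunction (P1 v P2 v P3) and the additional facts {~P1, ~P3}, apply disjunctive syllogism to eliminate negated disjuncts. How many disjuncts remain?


Original disjuncts (3): P1, P2, P3
Negated (eliminate): ~P1, ~P3
Remaining disjuncts: P2
Count = 3 - 2 = 1

1


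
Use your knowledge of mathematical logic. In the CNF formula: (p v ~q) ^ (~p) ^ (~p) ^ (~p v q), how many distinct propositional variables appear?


Identify each variable that appears in the formula.
Variables found: p, q
Count = 2

2


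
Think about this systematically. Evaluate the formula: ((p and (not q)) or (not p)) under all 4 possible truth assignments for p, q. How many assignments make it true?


Check all 4 assignments:
p=0, q=0: 1
p=0, q=1: 1
p=1, q=0: 1
p=1, q=1: 0
Count of True = 3

3


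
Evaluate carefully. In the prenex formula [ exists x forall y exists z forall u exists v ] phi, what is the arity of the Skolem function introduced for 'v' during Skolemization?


Quantifier prefix: exists x forall y exists z forall u exists v
'v' is existentially quantified at position 5.
Universal variables preceding it: y, u
Skolem function arity = 2

2


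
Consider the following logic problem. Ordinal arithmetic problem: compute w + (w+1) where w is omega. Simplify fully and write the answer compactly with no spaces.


Compute w + (w+1).
Ordinal + is associative but NOT commutative; for finite n>0, n + w = w but w + n stays w+n.
w + (w+1) = (w+w) + 1 = w*2+1.
Result = w*2+1

w*2+1


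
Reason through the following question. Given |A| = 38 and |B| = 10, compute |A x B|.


The Cartesian product A x B contains all ordered pairs (a, b).
|A x B| = |A| * |B| = 38 * 10 = 380

380


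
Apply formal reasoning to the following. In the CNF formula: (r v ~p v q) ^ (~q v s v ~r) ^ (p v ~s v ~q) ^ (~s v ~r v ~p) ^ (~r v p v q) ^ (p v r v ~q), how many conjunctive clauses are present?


A CNF formula is a conjunction of clauses.
Clauses are separated by ^.
Counting the conjuncts: 6 clauses.

6


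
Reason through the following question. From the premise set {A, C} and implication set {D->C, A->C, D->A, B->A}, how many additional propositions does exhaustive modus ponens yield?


Initial facts: {A, C}
Apply modus ponens to closure:
  (no implication fires)
Final known: {A, C}
New propositions: {(none)}
Count = 0

0


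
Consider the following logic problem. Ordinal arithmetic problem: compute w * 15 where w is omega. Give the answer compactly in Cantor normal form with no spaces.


Compute w * 15.
Ordinal * is associative and left-distributive over +, but NOT commutative; for finite n>1, n*w = w but w*n stays w*n.
w * 15 means 15 copies of w concatenated: w*15.
Result = w*15

w*15


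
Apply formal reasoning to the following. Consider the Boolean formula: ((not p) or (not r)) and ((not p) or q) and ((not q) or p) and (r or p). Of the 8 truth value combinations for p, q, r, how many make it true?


Evaluate all 8 assignments for p, q, r:
p=0, q=0, r=0: 0
p=0, q=0, r=1: 1
p=0, q=1, r=0: 0
p=0, q=1, r=1: 0
p=1, q=0, r=0: 0
p=1, q=0, r=1: 0
p=1, q=1, r=0: 1
p=1, q=1, r=1: 0
Satisfying count = 2

2


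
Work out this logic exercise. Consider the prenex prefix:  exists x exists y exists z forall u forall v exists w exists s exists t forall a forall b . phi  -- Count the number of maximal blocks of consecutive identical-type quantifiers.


Quantifier-type sequence: E E E A A E E E A A  (A=forall, E=exists)
Group into maximal same-type runs:
  Ex3 | Ax2 | Ex3 | Ax2
Number of blocks = 4

4


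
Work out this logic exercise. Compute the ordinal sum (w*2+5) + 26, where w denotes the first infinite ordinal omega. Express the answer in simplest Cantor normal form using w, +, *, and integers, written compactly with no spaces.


Compute (w*2+5) + 26.
Ordinal + is associative but NOT commutative; for finite n>0, n + w = w but w + n stays w+n.
By associativity: (w*2+5) + 26 = w*2 + (5+26) = w*2+31.
Result = w*2+31

w*2+31


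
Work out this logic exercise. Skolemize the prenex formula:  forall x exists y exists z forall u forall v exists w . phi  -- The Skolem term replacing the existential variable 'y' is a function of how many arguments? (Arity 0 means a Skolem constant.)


Quantifier prefix: forall x exists y exists z forall u forall v exists w
'y' is existentially quantified at position 2.
Universal variables preceding it: x
Skolem function arity = 1

1


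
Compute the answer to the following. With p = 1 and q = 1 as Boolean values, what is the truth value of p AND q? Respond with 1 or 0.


p = 1, q = 1
Operation: p AND q
Evaluate: 1 AND 1 = 1

1


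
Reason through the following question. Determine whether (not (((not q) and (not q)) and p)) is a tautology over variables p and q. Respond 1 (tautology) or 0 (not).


Check all 4 assignments:
p=0, q=0: 1
p=0, q=1: 1
p=1, q=0: 0
p=1, q=1: 1
Satisfying count = 3/4.
Tautology iff count = 4: no.

0


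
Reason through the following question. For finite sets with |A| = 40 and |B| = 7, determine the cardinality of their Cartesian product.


The Cartesian product A x B contains all ordered pairs (a, b).
|A x B| = |A| * |B| = 40 * 7 = 280

280
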